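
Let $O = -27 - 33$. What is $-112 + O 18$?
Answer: $-1192$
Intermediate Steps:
$O = -60$
$-112 + O 18 = -112 - 1080 = -1192$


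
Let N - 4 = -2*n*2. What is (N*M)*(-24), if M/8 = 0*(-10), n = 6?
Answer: 0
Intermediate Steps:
N = -20 (N = 4 - 2*6*2 = 4 - 12*2 = 4 - 24 = -20)
M = 0 (M = 8*(0*(-10)) = 8*0 = 0)
(N*M)*(-24) = -20*0*(-24) = 0*(-24) = 0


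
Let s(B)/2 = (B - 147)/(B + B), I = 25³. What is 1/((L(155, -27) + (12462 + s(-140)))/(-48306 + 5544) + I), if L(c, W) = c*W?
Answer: 855240/13362959419 ≈ 6.4001e-5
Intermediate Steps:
I = 15625
s(B) = (-147 + B)/B (s(B) = 2*((B - 147)/(B + B)) = 2*((-147 + B)/((2*B))) = 2*((-147 + B)*(1/(2*B))) = 2*((-147 + B)/(2*B)) = (-147 + B)/B)
L(c, W) = W*c
1/((L(155, -27) + (12462 + s(-140)))/(-48306 + 5544) + I) = 1/((-27*155 + (12462 + (-147 - 140)/(-140)))/(-48306 + 5544) + 15625) = 1/((-4185 + (12462 - 1/140*(-287)))/(-42762) + 15625) = 1/((-4185 + (12462 + 41/20))*(-1/42762) + 15625) = 1/((-4185 + 249281/20)*(-1/42762) + 15625) = 1/((165581/20)*(-1/42762) + 15625) = 1/(-165581/855240 + 15625) = 1/(13362959419/855240) = 855240/13362959419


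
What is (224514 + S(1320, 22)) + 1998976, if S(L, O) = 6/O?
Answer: 24458393/11 ≈ 2.2235e+6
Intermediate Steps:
(224514 + S(1320, 22)) + 1998976 = (224514 + 6/22) + 1998976 = (224514 + 6*(1/22)) + 1998976 = (224514 + 3/11) + 1998976 = 2469657/11 + 1998976 = 24458393/11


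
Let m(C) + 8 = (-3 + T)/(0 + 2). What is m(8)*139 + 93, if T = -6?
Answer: -3289/2 ≈ -1644.5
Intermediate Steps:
m(C) = -25/2 (m(C) = -8 + (-3 - 6)/(0 + 2) = -8 - 9/2 = -25/2)
m(8)*139 + 93 = -25/2*139 + 93 = -3475/2 + 93 = -3289/2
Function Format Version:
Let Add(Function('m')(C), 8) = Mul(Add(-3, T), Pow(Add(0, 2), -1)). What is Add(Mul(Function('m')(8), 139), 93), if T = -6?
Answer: Rational(-3289, 2) ≈ -1644.5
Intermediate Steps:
Function('m')(C) = Rational(-25, 2) (Function('m')(C) = Add(-8, Mul(Add(-3, -6), Pow(Add(0, 2), -1))) = Add(-8, Mul(-9, Pow(2, -1))) = Add(-8, Mul(-9, Rational(1, 2))) = Add(-8, Rational(-9, 2)) = Rational(-25, 2))
Add(Mul(Function('m')(8), 139), 93) = Add(Mul(Rational(-25, 2), 139), 93) = Add(Rational(-3475, 2), 93) = Rational(-3289, 2)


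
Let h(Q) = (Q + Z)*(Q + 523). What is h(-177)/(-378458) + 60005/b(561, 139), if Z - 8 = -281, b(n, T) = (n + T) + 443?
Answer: 11443668695/216288747 ≈ 52.909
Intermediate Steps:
b(n, T) = 443 + T + n (b(n, T) = (T + n) + 443 = 443 + T + n)
Z = -273 (Z = 8 - 281 = -273)
h(Q) = (-273 + Q)*(523 + Q) (h(Q) = (Q - 273)*(Q + 523) = (-273 + Q)*(523 + Q))
h(-177)/(-378458) + 60005/b(561, 139) = (-142779 + (-177)**2 + 250*(-177))/(-378458) + 60005/(443 + 139 + 561) = (-142779 + 31329 - 44250)*(-1/378458) + 60005/1143 = -155700*(-1/378458) + 60005*(1/1143) = 77850/189229 + 60005/1143 = 11443668695/216288747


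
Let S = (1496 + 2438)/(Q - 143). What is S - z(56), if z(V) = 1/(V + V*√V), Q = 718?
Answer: 2423459/354200 - √14/1540 ≈ 6.8396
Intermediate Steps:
z(V) = 1/(V + V^(3/2))
S = 3934/575 (S = (1496 + 2438)/(718 - 143) = 3934/575 ≈ 6.8417)
S - z(56) = 3934/575 - 1/(56 + 56^(3/2)) = 3934/575 - 1/(56 + 112*√14)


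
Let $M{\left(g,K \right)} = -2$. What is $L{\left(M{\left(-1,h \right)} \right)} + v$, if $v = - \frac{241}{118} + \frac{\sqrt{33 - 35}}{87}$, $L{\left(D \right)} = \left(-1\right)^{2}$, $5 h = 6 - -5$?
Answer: $- \frac{123}{118} + \frac{i \sqrt{2}}{87} \approx -1.0424 + 0.016255 i$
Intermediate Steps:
$h = \frac{11}{5}$ ($h = \frac{6 - -5}{5} = \frac{6 + 5}{5} = \frac{1}{5} \cdot 11 = \frac{11}{5} \approx 2.2$)
$L{\left(D \right)} = 1$
$v = - \frac{241}{118} + \frac{i \sqrt{2}}{87}$ ($v = \left(-241\right) \frac{1}{118} + \sqrt{-2} \cdot \frac{1}{87} = - \frac{241}{118} + i \sqrt{2} \cdot \frac{1}{87} = - \frac{241}{118} + \frac{i \sqrt{2}}{87} \approx -2.0424 + 0.016255 i$)
$L{\left(M{\left(-1,h \right)} \right)} + v = 1 - \left(\frac{241}{118} - \frac{i \sqrt{2}}{87}\right) = - \frac{123}{118} + \frac{i \sqrt{2}}{87}$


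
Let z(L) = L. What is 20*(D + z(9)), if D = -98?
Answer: -1780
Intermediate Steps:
20*(D + z(9)) = 20*(-98 + 9) = 20*(-89) = -1780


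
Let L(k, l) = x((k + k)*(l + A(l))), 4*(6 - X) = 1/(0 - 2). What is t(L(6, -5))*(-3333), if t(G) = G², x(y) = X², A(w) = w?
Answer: -19214081733/4096 ≈ -4.6909e+6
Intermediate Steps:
X = 49/8 (X = 6 - 1/(4*(0 - 2)) = 6 - ¼/(-2) = 6 - ¼*(-½) = 6 + ⅛ = 49/8 ≈ 6.1250)
x(y) = 2401/64 (x(y) = (49/8)² = 2401/64)
L(k, l) = 2401/64
t(L(6, -5))*(-3333) = (2401/64)²*(-3333) = (5764801/4096)*(-3333) = -19214081733/4096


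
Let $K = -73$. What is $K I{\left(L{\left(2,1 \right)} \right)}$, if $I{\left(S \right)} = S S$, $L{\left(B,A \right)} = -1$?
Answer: $-73$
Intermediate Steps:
$I{\left(S \right)} = S^{2}$
$K I{\left(L{\left(2,1 \right)} \right)} = - 73 \left(-1\right)^{2} = \left(-73\right) 1 = -73$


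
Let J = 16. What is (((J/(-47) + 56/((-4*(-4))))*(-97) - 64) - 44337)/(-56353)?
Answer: 4202503/5297182 ≈ 0.79335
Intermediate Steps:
(((J/(-47) + 56/((-4*(-4))))*(-97) - 64) - 44337)/(-56353) = (((16/(-47) + 56/((-4*(-4))))*(-97) - 64) - 44337)/(-56353) = (((16*(-1/47) + 56/16)*(-97) - 64) - 44337)*(-1/56353) = (((-16/47 + 56*(1/16))*(-97) - 64) - 44337)*(-1/56353) = (((-16/47 + 7/2)*(-97) - 64) - 44337)*(-1/56353) = (((297/94)*(-97) - 64) - 44337)*(-1/56353) = ((-28809/94 - 64) - 44337)*(-1/56353) = (-34825/94 - 44337)*(-1/56353) = -4202503/94*(-1/56353) = 4202503/5297182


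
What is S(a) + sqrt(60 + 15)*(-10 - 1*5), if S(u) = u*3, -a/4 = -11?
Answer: 132 - 75*sqrt(3) ≈ 2.0962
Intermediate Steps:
a = 44 (a = -4*(-11) = 44)
S(u) = 3*u
S(a) + sqrt(60 + 15)*(-10 - 1*5) = 3*44 + sqrt(60 + 15)*(-10 - 1*5) = 132 + sqrt(75)*(-10 - 5) = 132 + (5*sqrt(3))*(-15) = 132 - 75*sqrt(3)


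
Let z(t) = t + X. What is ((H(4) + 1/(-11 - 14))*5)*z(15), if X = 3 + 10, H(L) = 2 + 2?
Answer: 2772/5 ≈ 554.40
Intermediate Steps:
H(L) = 4
X = 13
z(t) = 13 + t (z(t) = t + 13 = 13 + t)
((H(4) + 1/(-11 - 14))*5)*z(15) = ((4 + 1/(-11 - 14))*5)*(13 + 15) = ((4 + 1/(-25))*5)*28 = ((4 - 1/25)*5)*28 = ((99/25)*5)*28 = (99/5)*28 = 2772/5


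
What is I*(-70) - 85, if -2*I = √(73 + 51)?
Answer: -85 + 70*√31 ≈ 304.74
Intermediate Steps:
I = -√31 (I = -√(73 + 51)/2 = -√31 ≈ -5.5678)
I*(-70) - 85 = -√31*(-70) - 85 = 70*√31 - 85 = -85 + 70*√31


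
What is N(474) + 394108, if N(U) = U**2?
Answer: 618784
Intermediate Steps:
N(474) + 394108 = 474**2 + 394108 = 224676 + 394108 = 618784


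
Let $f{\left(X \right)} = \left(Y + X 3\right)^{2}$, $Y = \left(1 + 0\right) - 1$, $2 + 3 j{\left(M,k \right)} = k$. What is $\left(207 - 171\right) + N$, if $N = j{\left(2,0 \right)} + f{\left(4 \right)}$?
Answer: $\frac{538}{3} \approx 179.33$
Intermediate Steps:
$j{\left(M,k \right)} = - \frac{2}{3} + \frac{k}{3}$
$Y = 0$ ($Y = 1 - 1 = 0$)
$f{\left(X \right)} = 9 X^{2}$ ($f{\left(X \right)} = \left(0 + X 3\right)^{2} = \left(0 + 3 X\right)^{2} = \left(3 X\right)^{2} = 9 X^{2}$)
$N = \frac{430}{3}$ ($N = \left(- \frac{2}{3} + \frac{1}{3} \cdot 0\right) + 9 \cdot 4^{2} = \left(- \frac{2}{3} + 0\right) + 9 \cdot 16 = - \frac{2}{3} + 144 = \frac{430}{3} \approx 143.33$)
$\left(207 - 171\right) + N = \left(207 - 171\right) + \frac{430}{3} = 36 + \frac{430}{3} = \frac{538}{3}$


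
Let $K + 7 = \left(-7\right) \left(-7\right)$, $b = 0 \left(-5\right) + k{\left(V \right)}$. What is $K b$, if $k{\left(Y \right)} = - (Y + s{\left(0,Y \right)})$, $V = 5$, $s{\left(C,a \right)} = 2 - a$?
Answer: $-84$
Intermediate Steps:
$k{\left(Y \right)} = -2$ ($k{\left(Y \right)} = - (Y - \left(-2 + Y\right)) = \left(-1\right) 2 = -2$)
$b = -2$ ($b = 0 \left(-5\right) - 2 = 0 - 2 = -2$)
$K = 42$ ($K = -7 - -49 = -7 + 49 = 42$)
$K b = 42 \left(-2\right) = -84$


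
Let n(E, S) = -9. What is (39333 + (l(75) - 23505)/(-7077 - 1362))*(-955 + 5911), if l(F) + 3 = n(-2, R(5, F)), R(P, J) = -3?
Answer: 548389171008/2813 ≈ 1.9495e+8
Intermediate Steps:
l(F) = -12 (l(F) = -3 - 9 = -12)
(39333 + (l(75) - 23505)/(-7077 - 1362))*(-955 + 5911) = (39333 + (-12 - 23505)/(-7077 - 1362))*(-955 + 5911) = (39333 - 23517/(-8439))*4956 = (39333 - 23517*(-1/8439))*4956 = (39333 + 7839/2813)*4956 = (110651568/2813)*4956 = 548389171008/2813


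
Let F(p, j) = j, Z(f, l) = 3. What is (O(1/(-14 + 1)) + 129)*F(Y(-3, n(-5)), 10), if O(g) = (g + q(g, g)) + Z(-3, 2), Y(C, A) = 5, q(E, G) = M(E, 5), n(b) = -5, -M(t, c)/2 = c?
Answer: 15850/13 ≈ 1219.2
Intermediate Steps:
M(t, c) = -2*c
q(E, G) = -10 (q(E, G) = -2*5 = -10)
O(g) = -7 + g (O(g) = (g - 10) + 3 = (-10 + g) + 3 = -7 + g)
(O(1/(-14 + 1)) + 129)*F(Y(-3, n(-5)), 10) = ((-7 + 1/(-14 + 1)) + 129)*10 = ((-7 + 1/(-13)) + 129)*10 = ((-7 - 1/13) + 129)*10 = (-92/13 + 129)*10 = (1585/13)*10 = 15850/13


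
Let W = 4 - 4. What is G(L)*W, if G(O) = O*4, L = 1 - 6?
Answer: 0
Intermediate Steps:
W = 0
L = -5
G(O) = 4*O
G(L)*W = (4*(-5))*0 = -20*0 = 0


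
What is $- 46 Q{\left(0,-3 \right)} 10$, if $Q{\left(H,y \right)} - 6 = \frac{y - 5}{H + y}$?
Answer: $- \frac{11960}{3} \approx -3986.7$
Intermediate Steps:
$Q{\left(H,y \right)} = 6 + \frac{-5 + y}{H + y}$ ($Q{\left(H,y \right)} = 6 + \frac{y - 5}{H + y} = 6 + \frac{-5 + y}{H + y}$)
$- 46 Q{\left(0,-3 \right)} 10 = - 46 \frac{-5 + 6 \cdot 0 + 7 \left(-3\right)}{0 - 3} \cdot 10 = - 46 \frac{-5 + 0 - 21}{-3} \cdot 10 = - 46 \left(\left(- \frac{1}{3}\right) \left(-26\right)\right) 10 = \left(-46\right) \frac{26}{3} \cdot 10 = \left(- \frac{1196}{3}\right) 10 = - \frac{11960}{3}$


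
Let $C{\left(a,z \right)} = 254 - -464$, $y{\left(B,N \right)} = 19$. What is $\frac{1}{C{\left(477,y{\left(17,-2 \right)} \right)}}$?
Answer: $\frac{1}{718} \approx 0.0013928$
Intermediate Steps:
$C{\left(a,z \right)} = 718$ ($C{\left(a,z \right)} = 254 + 464 = 718$)
$\frac{1}{C{\left(477,y{\left(17,-2 \right)} \right)}} = \frac{1}{718}$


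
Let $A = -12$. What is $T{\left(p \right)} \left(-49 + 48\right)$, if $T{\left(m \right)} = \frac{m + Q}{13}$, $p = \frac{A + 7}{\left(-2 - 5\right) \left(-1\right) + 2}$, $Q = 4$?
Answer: $- \frac{31}{117} \approx -0.26496$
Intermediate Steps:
$p = - \frac{5}{9}$ ($p = \frac{-12 + 7}{\left(-2 - 5\right) \left(-1\right) + 2} = - \frac{5}{\left(-7\right) \left(-1\right) + 2} = - \frac{5}{7 + 2} = - \frac{5}{9} \approx -0.55556$)
$T{\left(m \right)} = \frac{4}{13} + \frac{m}{13}$ ($T{\left(m \right)} = \frac{m + 4}{13} = \frac{4 + m}{13} = \frac{4}{13} + \frac{m}{13}$)
$T{\left(p \right)} \left(-49 + 48\right) = \left(\frac{4}{13} + \frac{1}{13} \left(- \frac{5}{9}\right)\right) \left(-49 + 48\right) = \left(\frac{4}{13} - \frac{5}{117}\right) \left(-1\right) = \frac{31}{117} \left(-1\right) = - \frac{31}{117}$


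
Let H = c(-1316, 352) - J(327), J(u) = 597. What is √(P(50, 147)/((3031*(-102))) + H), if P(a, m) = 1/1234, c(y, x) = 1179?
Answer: √21177053265465223035/190752954 ≈ 24.125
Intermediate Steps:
P(a, m) = 1/1234
H = 582 (H = 1179 - 1*597 = 1179 - 597 = 582)
√(P(50, 147)/((3031*(-102))) + H) = √(1/(1234*((3031*(-102)))) + 582) = √((1/1234)/(-309162) + 582) = √((1/1234)*(-1/309162) + 582) = √(-1/381505908 + 582) = √(222036438455/381505908) = √21177053265465223035/190752954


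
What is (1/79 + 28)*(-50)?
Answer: -110650/79 ≈ -1400.6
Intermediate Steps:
(1/79 + 28)*(-50) = (2213/79)*(-50) = -110650/79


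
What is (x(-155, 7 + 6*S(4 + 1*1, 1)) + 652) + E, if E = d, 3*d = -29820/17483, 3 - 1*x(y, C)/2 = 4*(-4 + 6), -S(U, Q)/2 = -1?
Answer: 11214146/17483 ≈ 641.43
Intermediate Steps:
S(U, Q) = 2 (S(U, Q) = -2*(-1) = 2)
x(y, C) = -10 (x(y, C) = 6 - 8*(-4 + 6) = 6 - 8*2 = 6 - 2*8 = 6 - 16 = -10)
d = -9940/17483 (d = (-29820/17483)/3 = (-29820*1/17483)/3 = (⅓)*(-29820/17483) = -9940/17483 ≈ -0.56855)
E = -9940/17483 ≈ -0.56855
(x(-155, 7 + 6*S(4 + 1*1, 1)) + 652) + E = (-10 + 652) - 9940/17483 = 642 - 9940/17483 = 11214146/17483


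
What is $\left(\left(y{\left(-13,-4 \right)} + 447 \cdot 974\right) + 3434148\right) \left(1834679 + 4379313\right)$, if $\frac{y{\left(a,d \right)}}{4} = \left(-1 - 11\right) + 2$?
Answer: $24044955048112$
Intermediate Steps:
$y{\left(a,d \right)} = -40$ ($y{\left(a,d \right)} = 4 \left(\left(-1 - 11\right) + 2\right) = 4 \left(-12 + 2\right) = 4 \left(-10\right) = -40$)
$\left(\left(y{\left(-13,-4 \right)} + 447 \cdot 974\right) + 3434148\right) \left(1834679 + 4379313\right) = \left(\left(-40 + 447 \cdot 974\right) + 3434148\right) \left(1834679 + 4379313\right) = \left(\left(-40 + 435378\right) + 3434148\right) 6213992 = \left(435338 + 3434148\right) 6213992 = 3869486 \cdot 6213992 = 24044955048112$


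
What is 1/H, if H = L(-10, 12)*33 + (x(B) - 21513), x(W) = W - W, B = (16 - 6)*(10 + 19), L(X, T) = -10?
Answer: -1/21843 ≈ -4.5781e-5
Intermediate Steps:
B = 290 (B = 10*29 = 290)
x(W) = 0
H = -21843 (H = -10*33 + (0 - 21513) = -330 - 21513 = -21843)
1/H = 1/(-21843) = -1/21843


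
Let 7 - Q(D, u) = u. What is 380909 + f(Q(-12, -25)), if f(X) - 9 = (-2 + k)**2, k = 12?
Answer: 381018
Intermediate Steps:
Q(D, u) = 7 - u
f(X) = 109 (f(X) = 9 + (-2 + 12)**2 = 9 + 10**2 = 9 + 100 = 109)
380909 + f(Q(-12, -25)) = 380909 + 109 = 381018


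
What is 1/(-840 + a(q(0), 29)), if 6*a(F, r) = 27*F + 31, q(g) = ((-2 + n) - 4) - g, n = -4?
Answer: -6/5279 ≈ -0.0011366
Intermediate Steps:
q(g) = -10 - g (q(g) = ((-2 - 4) - 4) - g = (-6 - 4) - g = -10 - g)
a(F, r) = 31/6 + 9*F/2 (a(F, r) = (27*F + 31)/6 = (31 + 27*F)/6 = 31/6 + 9*F/2)
1/(-840 + a(q(0), 29)) = 1/(-840 + (31/6 + 9*(-10 - 1*0)/2)) = 1/(-840 + (31/6 + 9*(-10 + 0)/2)) = 1/(-840 + (31/6 + (9/2)*(-10))) = 1/(-840 + (31/6 - 45)) = 1/(-840 - 239/6) = 1/(-5279/6) = -6/5279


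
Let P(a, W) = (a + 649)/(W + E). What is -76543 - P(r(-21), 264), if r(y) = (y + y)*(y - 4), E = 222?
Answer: -37201597/486 ≈ -76547.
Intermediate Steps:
r(y) = 2*y*(-4 + y) (r(y) = (2*y)*(-4 + y) = 2*y*(-4 + y))
P(a, W) = (649 + a)/(222 + W) (P(a, W) = (a + 649)/(W + 222) = (649 + a)/(222 + W))
-76543 - P(r(-21), 264) = -76543 - (649 + 2*(-21)*(-4 - 21))/(222 + 264) = -76543 - (649 + 2*(-21)*(-25))/486 = -76543 - (649 + 1050)/486 = -76543 - 1699/486 = -37201597/486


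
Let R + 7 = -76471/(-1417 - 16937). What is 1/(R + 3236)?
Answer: 18354/59341537 ≈ 0.00030929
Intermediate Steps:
R = -52007/18354 (R = -7 - 76471/(-1417 - 16937) = -7 - 76471/(-18354) = -7 - 76471*(-1/18354) = -7 + 76471/18354 = -52007/18354 ≈ -2.8335)
1/(R + 3236) = 1/(-52007/18354 + 3236) = 1/(59341537/18354) = 18354/59341537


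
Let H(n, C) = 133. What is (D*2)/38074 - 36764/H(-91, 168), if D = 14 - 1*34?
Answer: -99982704/361703 ≈ -276.42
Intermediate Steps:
D = -20 (D = 14 - 34 = -20)
(D*2)/38074 - 36764/H(-91, 168) = -20*2/38074 - 36764/133 = -40*1/38074 - 36764*1/133 = -20/19037 - 5252/19 = -99982704/361703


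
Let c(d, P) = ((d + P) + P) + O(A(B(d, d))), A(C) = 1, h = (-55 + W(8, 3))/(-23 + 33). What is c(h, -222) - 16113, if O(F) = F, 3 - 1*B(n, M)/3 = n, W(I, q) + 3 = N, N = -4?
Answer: -82811/5 ≈ -16562.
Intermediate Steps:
W(I, q) = -7 (W(I, q) = -3 - 4 = -7)
B(n, M) = 9 - 3*n
h = -31/5 (h = (-55 - 7)/(-23 + 33) = -62/10 = -62*⅒ = -31/5 ≈ -6.2000)
c(d, P) = 1 + d + 2*P (c(d, P) = ((d + P) + P) + 1 = ((P + d) + P) + 1 = (d + 2*P) + 1 = 1 + d + 2*P)
c(h, -222) - 16113 = (1 - 31/5 + 2*(-222)) - 16113 = (1 - 31/5 - 444) - 16113 = -2246/5 - 16113 = -82811/5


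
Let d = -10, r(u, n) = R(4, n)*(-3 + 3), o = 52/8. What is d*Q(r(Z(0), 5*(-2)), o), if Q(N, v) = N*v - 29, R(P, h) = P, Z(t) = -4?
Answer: 290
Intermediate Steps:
o = 13/2 (o = 52*(⅛) = 13/2 ≈ 6.5000)
r(u, n) = 0 (r(u, n) = 4*(-3 + 3) = 4*0 = 0)
Q(N, v) = -29 + N*v
d*Q(r(Z(0), 5*(-2)), o) = -10*(-29 + 0*(13/2)) = -10*(-29 + 0) = -10*(-29) = 290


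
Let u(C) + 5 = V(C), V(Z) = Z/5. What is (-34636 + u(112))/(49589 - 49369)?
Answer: -173093/1100 ≈ -157.36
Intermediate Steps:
V(Z) = Z/5 (V(Z) = Z*(⅕) = Z/5)
u(C) = -5 + C/5
(-34636 + u(112))/(49589 - 49369) = (-34636 + (-5 + (⅕)*112))/(49589 - 49369) = (-34636 + (-5 + 112/5))/220 = (-34636 + 87/5)*(1/220) = -173093/5*1/220 = -173093/1100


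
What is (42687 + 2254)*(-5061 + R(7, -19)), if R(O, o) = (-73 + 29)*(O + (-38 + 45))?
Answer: -255130057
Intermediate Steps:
R(O, o) = -308 - 44*O (R(O, o) = -44*(O + 7) = -44*(7 + O) = -308 - 44*O)
(42687 + 2254)*(-5061 + R(7, -19)) = (42687 + 2254)*(-5061 + (-308 - 44*7)) = 44941*(-5061 + (-308 - 308)) = 44941*(-5061 - 616) = 44941*(-5677) = -255130057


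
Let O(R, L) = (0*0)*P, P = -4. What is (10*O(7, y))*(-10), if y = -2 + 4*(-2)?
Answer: 0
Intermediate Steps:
y = -10 (y = -2 - 8 = -10)
O(R, L) = 0 (O(R, L) = (0*0)*(-4) = 0*(-4) = 0)
(10*O(7, y))*(-10) = (10*0)*(-10) = 0*(-10) = 0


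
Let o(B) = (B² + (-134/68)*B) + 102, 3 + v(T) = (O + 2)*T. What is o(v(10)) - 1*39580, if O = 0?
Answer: -78445/2 ≈ -39223.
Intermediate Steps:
v(T) = -3 + 2*T (v(T) = -3 + (0 + 2)*T = -3 + 2*T)
o(B) = 102 + B² - 67*B/34 (o(B) = (B² + (-134*1/68)*B) + 102 = (B² - 67*B/34) + 102 = 102 + B² - 67*B/34)
o(v(10)) - 1*39580 = (102 + (-3 + 2*10)² - 67*(-3 + 2*10)/34) - 1*39580 = (102 + (-3 + 20)² - 67*(-3 + 20)/34) - 39580 = (102 + 17² - 67/34*17) - 39580 = (102 + 289 - 67/2) - 39580 = 715/2 - 39580 = -78445/2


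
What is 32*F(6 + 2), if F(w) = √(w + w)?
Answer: 128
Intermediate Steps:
F(w) = √2*√w (F(w) = √(2*w) = √2*√w)
32*F(6 + 2) = 32*(√2*√(6 + 2)) = 32*(√2*√8) = 32*(√2*(2*√2)) = 32*4 = 128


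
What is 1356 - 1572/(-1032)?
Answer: 116747/86 ≈ 1357.5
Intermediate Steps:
1356 - 1572/(-1032) = 1356 - 1572*(-1/1032) = 1356 + 131/86 = 116747/86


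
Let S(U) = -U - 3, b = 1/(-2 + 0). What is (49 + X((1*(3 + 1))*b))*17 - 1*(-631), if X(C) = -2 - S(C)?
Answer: 1447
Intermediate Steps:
b = -1/2 (b = 1/(-2) = -1/2 ≈ -0.50000)
S(U) = -3 - U
X(C) = 1 + C (X(C) = -2 - (-3 - C) = -2 + (3 + C) = 1 + C)
(49 + X((1*(3 + 1))*b))*17 - 1*(-631) = (49 + (1 + (1*(3 + 1))*(-1/2)))*17 - 1*(-631) = (49 + (1 + (1*4)*(-1/2)))*17 + 631 = (49 + (1 + 4*(-1/2)))*17 + 631 = (49 + (1 - 2))*17 + 631 = (49 - 1)*17 + 631 = 48*17 + 631 = 816 + 631 = 1447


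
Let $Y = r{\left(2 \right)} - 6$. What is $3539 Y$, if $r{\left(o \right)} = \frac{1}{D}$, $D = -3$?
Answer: $- \frac{67241}{3} \approx -22414.0$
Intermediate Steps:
$r{\left(o \right)} = - \frac{1}{3}$ ($r{\left(o \right)} = \frac{1}{-3} = - \frac{1}{3}$)
$Y = - \frac{19}{3}$ ($Y = - \frac{1}{3} - 6 = - \frac{19}{3} \approx -6.3333$)
$3539 Y = 3539 \left(- \frac{19}{3}\right) = - \frac{67241}{3}$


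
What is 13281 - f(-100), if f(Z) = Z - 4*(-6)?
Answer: 13357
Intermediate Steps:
f(Z) = 24 + Z (f(Z) = Z + 24 = 24 + Z)
13281 - f(-100) = 13281 - (24 - 100) = 13281 - 1*(-76) = 13281 + 76 = 13357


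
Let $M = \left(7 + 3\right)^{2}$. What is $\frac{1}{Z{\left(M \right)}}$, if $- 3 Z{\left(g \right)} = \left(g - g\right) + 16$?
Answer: $- \frac{3}{16} \approx -0.1875$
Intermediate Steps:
$M = 100$ ($M = 10^{2} = 100$)
$Z{\left(g \right)} = - \frac{16}{3}$ ($Z{\left(g \right)} = - \frac{\left(g - g\right) + 16}{3} = - \frac{0 + 16}{3} = \left(- \frac{1}{3}\right) 16 = - \frac{16}{3}$)
$\frac{1}{Z{\left(M \right)}} = \frac{1}{- \frac{16}{3}} = - \frac{3}{16}$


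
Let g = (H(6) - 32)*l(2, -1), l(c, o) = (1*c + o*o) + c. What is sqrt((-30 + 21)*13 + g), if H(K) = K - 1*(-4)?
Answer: I*sqrt(227) ≈ 15.067*I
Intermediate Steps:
l(c, o) = o**2 + 2*c (l(c, o) = (c + o**2) + c = o**2 + 2*c)
H(K) = 4 + K (H(K) = K + 4 = 4 + K)
g = -110 (g = ((4 + 6) - 32)*((-1)**2 + 2*2) = (10 - 32)*(1 + 4) = -22*5 = -110)
sqrt((-30 + 21)*13 + g) = sqrt((-30 + 21)*13 - 110) = sqrt(-9*13 - 110) = sqrt(-117 - 110) = sqrt(-227) = I*sqrt(227)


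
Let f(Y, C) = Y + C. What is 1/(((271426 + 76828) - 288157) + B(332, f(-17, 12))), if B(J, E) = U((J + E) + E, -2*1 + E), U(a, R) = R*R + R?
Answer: 1/60139 ≈ 1.6628e-5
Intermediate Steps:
f(Y, C) = C + Y
U(a, R) = R + R**2 (U(a, R) = R**2 + R = R + R**2)
B(J, E) = (-1 + E)*(-2 + E) (B(J, E) = (-2*1 + E)*(1 + (-2*1 + E)) = (-2 + E)*(1 + (-2 + E)) = (-2 + E)*(-1 + E) = (-1 + E)*(-2 + E))
1/(((271426 + 76828) - 288157) + B(332, f(-17, 12))) = 1/(((271426 + 76828) - 288157) + (-1 + (12 - 17))*(-2 + (12 - 17))) = 1/((348254 - 288157) + (-1 - 5)*(-2 - 5)) = 1/(60097 - 6*(-7)) = 1/(60097 + 42) = 1/60139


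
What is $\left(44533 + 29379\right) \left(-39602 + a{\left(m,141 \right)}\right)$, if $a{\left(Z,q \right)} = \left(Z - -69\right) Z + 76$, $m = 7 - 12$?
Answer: $-2945097552$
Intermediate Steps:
$m = -5$ ($m = 7 - 12 = -5$)
$a{\left(Z,q \right)} = 76 + Z \left(69 + Z\right)$ ($a{\left(Z,q \right)} = \left(Z + 69\right) Z + 76 = \left(69 + Z\right) Z + 76 = Z \left(69 + Z\right) + 76 = 76 + Z \left(69 + Z\right)$)
$\left(44533 + 29379\right) \left(-39602 + a{\left(m,141 \right)}\right) = \left(44533 + 29379\right) \left(-39602 + \left(76 + \left(-5\right)^{2} + 69 \left(-5\right)\right)\right) = 73912 \left(-39602 + \left(76 + 25 - 345\right)\right) = 73912 \left(-39602 - 244\right) = 73912 \left(-39846\right) = -2945097552$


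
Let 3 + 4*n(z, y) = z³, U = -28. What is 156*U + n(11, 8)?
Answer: -4036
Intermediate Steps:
n(z, y) = -¾ + z³/4
156*U + n(11, 8) = 156*(-28) + (-¾ + (¼)*11³) = -4368 + (-¾ + (¼)*1331) = -4368 + (-¾ + 1331/4) = -4368 + 332 = -4036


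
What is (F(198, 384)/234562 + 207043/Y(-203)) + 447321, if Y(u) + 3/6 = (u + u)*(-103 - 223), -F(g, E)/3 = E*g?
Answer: 13887354146460949/31045570791 ≈ 4.4732e+5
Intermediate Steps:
F(g, E) = -3*E*g
Y(u) = -1/2 - 652*u (Y(u) = -1/2 + (u + u)*(-103 - 223) = -1/2 + (2*u)*(-326) = -1/2 - 652*u)
(F(198, 384)/234562 + 207043/Y(-203)) + 447321 = (-3*384*198/234562 + 207043/(-1/2 - 652*(-203))) + 447321 = (-228096*1/234562 + 207043/(-1/2 + 132356)) + 447321 = (-114048/117281 + 207043/(264711/2)) + 447321 = (-114048/117281 + 207043*(2/264711)) + 447321 = (-114048/117281 + 414086/264711) + 447321 = 18374660038/31045570791 + 447321 = 13887354146460949/31045570791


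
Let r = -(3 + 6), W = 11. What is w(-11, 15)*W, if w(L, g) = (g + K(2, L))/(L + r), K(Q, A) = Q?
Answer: -187/20 ≈ -9.3500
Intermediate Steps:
r = -9 (r = -1*9 = -9)
w(L, g) = (2 + g)/(-9 + L) (w(L, g) = (g + 2)/(L - 9) = (2 + g)/(-9 + L))
w(-11, 15)*W = ((2 + 15)/(-9 - 11))*11 = (17/(-20))*11 = -1/20*17*11 = -17/20*11 = -187/20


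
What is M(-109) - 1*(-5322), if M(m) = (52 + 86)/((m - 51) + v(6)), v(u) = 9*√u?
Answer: 66817314/12557 - 621*√6/12557 ≈ 5321.0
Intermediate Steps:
M(m) = 138/(-51 + m + 9*√6) (M(m) = (52 + 86)/((m - 51) + 9*√6) = 138/((-51 + m) + 9*√6) = 138/(-51 + m + 9*√6))
M(-109) - 1*(-5322) = 138/(-51 - 109 + 9*√6) - 1*(-5322) = 138/(-160 + 9*√6) + 5322 = 5322 + 138/(-160 + 9*√6)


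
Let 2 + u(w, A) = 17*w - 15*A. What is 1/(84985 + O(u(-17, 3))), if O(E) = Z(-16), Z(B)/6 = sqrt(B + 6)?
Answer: 16997/1444490117 - 6*I*sqrt(10)/7222450585 ≈ 1.1767e-5 - 2.627e-9*I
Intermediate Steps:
Z(B) = 6*sqrt(6 + B) (Z(B) = 6*sqrt(B + 6) = 6*sqrt(6 + B))
u(w, A) = -2 - 15*A + 17*w (u(w, A) = -2 + (17*w - 15*A) = -2 + (-15*A + 17*w) = -2 - 15*A + 17*w)
O(E) = 6*I*sqrt(10) (O(E) = 6*sqrt(6 - 16) = 6*sqrt(-10) = 6*(I*sqrt(10)) = 6*I*sqrt(10))
1/(84985 + O(u(-17, 3))) = 1/(84985 + 6*I*sqrt(10))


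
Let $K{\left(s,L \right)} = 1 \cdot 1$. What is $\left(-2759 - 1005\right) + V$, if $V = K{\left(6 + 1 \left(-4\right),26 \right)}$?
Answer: $-3763$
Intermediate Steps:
$K{\left(s,L \right)} = 1$
$V = 1$
$\left(-2759 - 1005\right) + V = \left(-2759 - 1005\right) + 1 = -3764 + 1 = -3763$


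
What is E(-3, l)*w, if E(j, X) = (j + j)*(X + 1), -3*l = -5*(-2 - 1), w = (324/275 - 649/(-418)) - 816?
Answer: -101983956/5225 ≈ -19518.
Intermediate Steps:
w = -8498663/10450 (w = (324*(1/275) - 649*(-1/418)) - 816 = (324/275 + 59/38) - 816 = 28537/10450 - 816 = -8498663/10450 ≈ -813.27)
l = -5 (l = -(-5)*(-2 - 1)/3 = -(-5)*(-3)/3 = -⅓*15 = -5)
E(j, X) = 2*j*(1 + X) (E(j, X) = (2*j)*(1 + X) = 2*j*(1 + X))
E(-3, l)*w = (2*(-3)*(1 - 5))*(-8498663/10450) = (2*(-3)*(-4))*(-8498663/10450) = 24*(-8498663/10450) = -101983956/5225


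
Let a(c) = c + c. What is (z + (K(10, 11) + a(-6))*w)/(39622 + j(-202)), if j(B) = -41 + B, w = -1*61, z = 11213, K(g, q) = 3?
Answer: 11762/39379 ≈ 0.29869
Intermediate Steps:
a(c) = 2*c
w = -61
(z + (K(10, 11) + a(-6))*w)/(39622 + j(-202)) = (11213 + (3 + 2*(-6))*(-61))/(39622 + (-41 - 202)) = (11213 + (3 - 12)*(-61))/(39622 - 243) = (11213 - 9*(-61))/39379 = (11213 + 549)*(1/39379) = 11762*(1/39379) = 11762/39379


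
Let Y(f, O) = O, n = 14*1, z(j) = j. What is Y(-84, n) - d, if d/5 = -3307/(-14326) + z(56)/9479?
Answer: 1740399611/135796154 ≈ 12.816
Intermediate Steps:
d = 160746545/135796154 (d = 5*(-3307/(-14326) + 56/9479) = 5*(-3307*(-1/14326) + 56*(1/9479)) = 5*(3307/14326 + 56/9479) = 5*(32149309/135796154) = 160746545/135796154 ≈ 1.1837)
n = 14
Y(-84, n) - d = 14 - 1*160746545/135796154 = 14 - 160746545/135796154 = 1740399611/135796154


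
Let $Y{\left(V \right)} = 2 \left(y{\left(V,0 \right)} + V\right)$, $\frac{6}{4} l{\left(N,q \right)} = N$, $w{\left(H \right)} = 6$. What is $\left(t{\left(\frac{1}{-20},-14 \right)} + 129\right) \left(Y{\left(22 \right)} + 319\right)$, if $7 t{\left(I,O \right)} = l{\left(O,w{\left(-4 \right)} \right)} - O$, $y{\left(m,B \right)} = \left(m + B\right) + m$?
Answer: $\frac{175439}{3} \approx 58480.0$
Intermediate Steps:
$y{\left(m,B \right)} = B + 2 m$ ($y{\left(m,B \right)} = \left(B + m\right) + m = B + 2 m$)
$l{\left(N,q \right)} = \frac{2 N}{3}$
$Y{\left(V \right)} = 6 V$ ($Y{\left(V \right)} = 2 \left(\left(0 + 2 V\right) + V\right) = 2 \left(2 V + V\right) = 2 \cdot 3 V = 6 V$)
$t{\left(I,O \right)} = - \frac{O}{21}$ ($t{\left(I,O \right)} = \frac{\frac{2 O}{3} - O}{7} = \frac{\left(- \frac{1}{3}\right) O}{7} = - \frac{O}{21}$)
$\left(t{\left(\frac{1}{-20},-14 \right)} + 129\right) \left(Y{\left(22 \right)} + 319\right) = \left(\left(- \frac{1}{21}\right) \left(-14\right) + 129\right) \left(6 \cdot 22 + 319\right) = \left(\frac{2}{3} + 129\right) \left(132 + 319\right) = \frac{389}{3} \cdot 451 = \frac{175439}{3}$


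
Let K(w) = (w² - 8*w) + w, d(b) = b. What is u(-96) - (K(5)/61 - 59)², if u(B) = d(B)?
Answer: -13382097/3721 ≈ -3596.4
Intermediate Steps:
u(B) = B
K(w) = w² - 7*w
u(-96) - (K(5)/61 - 59)² = -96 - ((5*(-7 + 5))/61 - 59)² = -96 - ((5*(-2))*(1/61) - 59)² = -96 - (-10*1/61 - 59)² = -96 - (-10/61 - 59)² = -96 - (-3609/61)² = -96 - 1*13024881/3721 = -96 - 13024881/3721 = -13382097/3721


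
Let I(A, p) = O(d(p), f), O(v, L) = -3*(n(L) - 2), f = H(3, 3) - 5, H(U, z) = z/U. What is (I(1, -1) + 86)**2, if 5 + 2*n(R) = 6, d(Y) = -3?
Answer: 32761/4 ≈ 8190.3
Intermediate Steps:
f = -4 (f = 3/3 - 5 = 3*(1/3) - 5 = 1 - 5 = -4)
n(R) = 1/2 (n(R) = -5/2 + (1/2)*6 = -5/2 + 3 = 1/2)
O(v, L) = 9/2 (O(v, L) = -3*(1/2 - 2) = -3*(-3/2) = 9/2)
I(A, p) = 9/2
(I(1, -1) + 86)**2 = (9/2 + 86)**2 = (181/2)**2 = 32761/4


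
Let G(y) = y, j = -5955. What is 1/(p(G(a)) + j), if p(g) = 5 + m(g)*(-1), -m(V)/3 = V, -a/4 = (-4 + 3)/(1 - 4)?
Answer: -1/5954 ≈ -0.00016795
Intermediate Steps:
a = -4/3 (a = -4*(-4 + 3)/(1 - 4) = -(-4)/(-3) = -(-4)*(-1)/3 = -4*1/3 = -4/3 ≈ -1.3333)
m(V) = -3*V
p(g) = 5 + 3*g (p(g) = 5 - 3*g*(-1) = 5 + 3*g)
1/(p(G(a)) + j) = 1/((5 + 3*(-4/3)) - 5955) = 1/((5 - 4) - 5955) = 1/(1 - 5955) = 1/(-5954) = -1/5954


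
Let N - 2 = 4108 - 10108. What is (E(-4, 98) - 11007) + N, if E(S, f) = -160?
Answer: -17165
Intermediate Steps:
N = -5998 (N = 2 + (4108 - 10108) = 2 - 6000 = -5998)
(E(-4, 98) - 11007) + N = (-160 - 11007) - 5998 = -11167 - 5998 = -17165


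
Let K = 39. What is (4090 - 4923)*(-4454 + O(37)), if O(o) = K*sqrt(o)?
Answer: 3710182 - 32487*sqrt(37) ≈ 3.5126e+6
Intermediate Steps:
O(o) = 39*sqrt(o)
(4090 - 4923)*(-4454 + O(37)) = (4090 - 4923)*(-4454 + 39*sqrt(37)) = -833*(-4454 + 39*sqrt(37)) = 3710182 - 32487*sqrt(37)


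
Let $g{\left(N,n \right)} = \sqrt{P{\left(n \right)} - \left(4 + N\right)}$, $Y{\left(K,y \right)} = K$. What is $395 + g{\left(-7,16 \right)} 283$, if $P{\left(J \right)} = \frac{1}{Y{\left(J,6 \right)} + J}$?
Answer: $395 + \frac{283 \sqrt{194}}{8} \approx 887.72$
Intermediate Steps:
$P{\left(J \right)} = \frac{1}{2 J}$ ($P{\left(J \right)} = \frac{1}{J + J} = \frac{1}{2 J}$)
$g{\left(N,n \right)} = \sqrt{-4 + \frac{1}{2 n} - N}$ ($g{\left(N,n \right)} = \sqrt{\frac{1}{2 n} - \left(4 + N\right)} = \sqrt{-4 + \frac{1}{2 n} - N}$)
$395 + g{\left(-7,16 \right)} 283 = 395 + \frac{\sqrt{-16 - -28 + \frac{2}{16}}}{2} \cdot 283 = 395 + \frac{\sqrt{-16 + 28 + 2 \cdot \frac{1}{16}}}{2} \cdot 283 = 395 + \frac{\sqrt{-16 + 28 + \frac{1}{8}}}{2} \cdot 283 = 395 + \frac{\sqrt{\frac{97}{8}}}{2} \cdot 283 = 395 + \frac{\frac{1}{4} \sqrt{194}}{2} \cdot 283 = 395 + \frac{\sqrt{194}}{8} \cdot 283 = 395 + \frac{283 \sqrt{194}}{8}$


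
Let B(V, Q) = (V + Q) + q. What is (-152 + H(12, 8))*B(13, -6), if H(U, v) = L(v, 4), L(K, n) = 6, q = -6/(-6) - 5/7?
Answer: -7446/7 ≈ -1063.7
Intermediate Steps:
q = 2/7 (q = -6*(-⅙) - 5*⅐ = 1 - 5/7 = 2/7 ≈ 0.28571)
H(U, v) = 6
B(V, Q) = 2/7 + Q + V (B(V, Q) = (V + Q) + 2/7 = (Q + V) + 2/7 = 2/7 + Q + V)
(-152 + H(12, 8))*B(13, -6) = (-152 + 6)*(2/7 - 6 + 13) = -146*51/7 = -7446/7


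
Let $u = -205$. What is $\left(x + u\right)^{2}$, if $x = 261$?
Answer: $3136$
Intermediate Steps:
$\left(x + u\right)^{2} = \left(261 - 205\right)^{2} = 56^{2} = 3136$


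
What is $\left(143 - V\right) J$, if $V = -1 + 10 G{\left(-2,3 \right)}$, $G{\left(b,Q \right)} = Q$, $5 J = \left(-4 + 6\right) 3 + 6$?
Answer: $\frac{1368}{5} \approx 273.6$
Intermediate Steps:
$J = \frac{12}{5}$ ($J = \frac{\left(-4 + 6\right) 3 + 6}{5} = \frac{2 \cdot 3 + 6}{5} = \frac{6 + 6}{5} = \frac{1}{5} \cdot 12 = \frac{12}{5} \approx 2.4$)
$V = 29$ ($V = -1 + 10 \cdot 3 = -1 + 30 = 29$)
$\left(143 - V\right) J = \left(143 - 29\right) \frac{12}{5} = 114 \cdot \frac{12}{5} = \frac{1368}{5}$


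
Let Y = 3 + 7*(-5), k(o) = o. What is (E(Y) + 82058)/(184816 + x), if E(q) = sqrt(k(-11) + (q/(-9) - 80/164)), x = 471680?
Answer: 41029/328248 + I*sqrt(120007)/80749008 ≈ 0.12499 + 4.2901e-6*I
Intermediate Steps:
Y = -32 (Y = 3 - 35 = -32)
E(q) = sqrt(-471/41 - q/9) (E(q) = sqrt(-11 + (q/(-9) - 80/164)) = sqrt(-11 + (q*(-1/9) - 80*1/164)) = sqrt(-11 + (-q/9 - 20/41)) = sqrt(-11 + (-20/41 - q/9)) = sqrt(-471/41 - q/9))
(E(Y) + 82058)/(184816 + x) = (sqrt(-173799 - 1681*(-32))/123 + 82058)/(184816 + 471680) = (sqrt(-173799 + 53792)/123 + 82058)/656496 = (sqrt(-120007)/123 + 82058)*(1/656496) = ((I*sqrt(120007))/123 + 82058)*(1/656496) = (I*sqrt(120007)/123 + 82058)*(1/656496) = (82058 + I*sqrt(120007)/123)*(1/656496) = 41029/328248 + I*sqrt(120007)/80749008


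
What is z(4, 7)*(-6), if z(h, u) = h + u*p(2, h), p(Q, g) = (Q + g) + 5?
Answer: -486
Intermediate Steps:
p(Q, g) = 5 + Q + g
z(h, u) = h + u*(7 + h) (z(h, u) = h + u*(5 + 2 + h) = h + u*(7 + h))
z(4, 7)*(-6) = (4 + 7*(7 + 4))*(-6) = (4 + 7*11)*(-6) = (4 + 77)*(-6) = 81*(-6) = -486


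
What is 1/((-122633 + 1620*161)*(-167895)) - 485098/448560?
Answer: -17864624248091/16519045331880 ≈ -1.0815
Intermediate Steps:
1/((-122633 + 1620*161)*(-167895)) - 485098/448560 = -1/167895/(-122633 + 260820) - 485098*1/448560 = -1/167895/138187 - 242549/224280 = (1/138187)*(-1/167895) - 242549/224280 = -1/23200906365 - 242549/224280 = -17864624248091/16519045331880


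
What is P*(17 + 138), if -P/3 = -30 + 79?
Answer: -22785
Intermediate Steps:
P = -147 (P = -3*(-30 + 79) = -3*49 = -147)
P*(17 + 138) = -147*(17 + 138) = -147*155 = -22785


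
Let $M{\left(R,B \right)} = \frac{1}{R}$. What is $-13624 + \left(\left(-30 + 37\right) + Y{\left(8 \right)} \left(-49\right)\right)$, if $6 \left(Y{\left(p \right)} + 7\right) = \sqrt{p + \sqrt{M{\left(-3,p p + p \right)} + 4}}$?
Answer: $-13274 - \frac{49 \sqrt{72 + 3 \sqrt{33}}}{18} \approx -13300.0$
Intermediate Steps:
$Y{\left(p \right)} = -7 + \frac{\sqrt{p + \frac{\sqrt{33}}{3}}}{6}$ ($Y{\left(p \right)} = -7 + \frac{\sqrt{p + \sqrt{\frac{1}{-3} + 4}}}{6} = -7 + \frac{\sqrt{p + \sqrt{- \frac{1}{3} + 4}}}{6} = -7 + \frac{\sqrt{p + \sqrt{\frac{11}{3}}}}{6} = -7 + \frac{\sqrt{p + \frac{\sqrt{33}}{3}}}{6}$)
$-13624 + \left(\left(-30 + 37\right) + Y{\left(8 \right)} \left(-49\right)\right) = -13624 + \left(\left(-30 + 37\right) + \left(-7 + \frac{\sqrt{3 \sqrt{33} + 9 \cdot 8}}{18}\right) \left(-49\right)\right) = -13624 + \left(7 + \left(-7 + \frac{\sqrt{3 \sqrt{33} + 72}}{18}\right) \left(-49\right)\right) = -13624 + \left(7 + \left(-7 + \frac{\sqrt{72 + 3 \sqrt{33}}}{18}\right) \left(-49\right)\right) = -13624 + \left(7 + \left(343 - \frac{49 \sqrt{72 + 3 \sqrt{33}}}{18}\right)\right) = -13624 + \left(350 - \frac{49 \sqrt{72 + 3 \sqrt{33}}}{18}\right) = -13274 - \frac{49 \sqrt{72 + 3 \sqrt{33}}}{18}$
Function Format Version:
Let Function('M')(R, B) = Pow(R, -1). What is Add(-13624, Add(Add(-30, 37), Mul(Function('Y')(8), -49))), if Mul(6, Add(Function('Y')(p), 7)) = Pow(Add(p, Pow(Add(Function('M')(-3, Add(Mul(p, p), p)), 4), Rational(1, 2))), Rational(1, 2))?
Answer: Add(-13274, Mul(Rational(-49, 18), Pow(Add(72, Mul(3, Pow(33, Rational(1, 2)))), Rational(1, 2)))) ≈ -13300.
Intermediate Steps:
Function('Y')(p) = Add(-7, Mul(Rational(1, 6), Pow(Add(p, Mul(Rational(1, 3), Pow(33, Rational(1, 2)))), Rational(1, 2)))) (Function('Y')(p) = Add(-7, Mul(Rational(1, 6), Pow(Add(p, Pow(Add(Pow(-3, -1), 4), Rational(1, 2))), Rational(1, 2)))) = Add(-7, Mul(Rational(1, 6), Pow(Add(p, Pow(Add(Rational(-1, 3), 4), Rational(1, 2))), Rational(1, 2)))) = Add(-7, Mul(Rational(1, 6), Pow(Add(p, Pow(Rational(11, 3), Rational(1, 2))), Rational(1, 2)))) = Add(-7, Mul(Rational(1, 6), Pow(Add(p, Mul(Rational(1, 3), Pow(33, Rational(1, 2)))), Rational(1, 2)))))
Add(-13624, Add(Add(-30, 37), Mul(Function('Y')(8), -49))) = Add(-13624, Add(Add(-30, 37), Mul(Add(-7, Mul(Rational(1, 18), Pow(Add(Mul(3, Pow(33, Rational(1, 2))), Mul(9, 8)), Rational(1, 2)))), -49))) = Add(-13624, Add(7, Mul(Add(-7, Mul(Rational(1, 18), Pow(Add(Mul(3, Pow(33, Rational(1, 2))), 72), Rational(1, 2)))), -49))) = Add(-13624, Add(7, Mul(Add(-7, Mul(Rational(1, 18), Pow(Add(72, Mul(3, Pow(33, Rational(1, 2)))), Rational(1, 2)))), -49))) = Add(-13624, Add(7, Add(343, Mul(Rational(-49, 18), Pow(Add(72, Mul(3, Pow(33, Rational(1, 2)))), Rational(1, 2)))))) = Add(-13624, Add(350, Mul(Rational(-49, 18), Pow(Add(72, Mul(3, Pow(33, Rational(1, 2)))), Rational(1, 2))))) = Add(-13274, Mul(Rational(-49, 18), Pow(Add(72, Mul(3, Pow(33, Rational(1, 2)))), Rational(1, 2))))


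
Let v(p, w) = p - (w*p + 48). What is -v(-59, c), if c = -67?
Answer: 4060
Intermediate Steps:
v(p, w) = -48 + p - p*w (v(p, w) = p - (p*w + 48) = p - (48 + p*w) = p + (-48 - p*w) = -48 + p - p*w)
-v(-59, c) = -(-48 - 59 - 1*(-59)*(-67)) = -(-48 - 59 - 3953) = -1*(-4060) = 4060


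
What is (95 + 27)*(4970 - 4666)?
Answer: 37088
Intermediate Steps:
(95 + 27)*(4970 - 4666) = 122*304 = 37088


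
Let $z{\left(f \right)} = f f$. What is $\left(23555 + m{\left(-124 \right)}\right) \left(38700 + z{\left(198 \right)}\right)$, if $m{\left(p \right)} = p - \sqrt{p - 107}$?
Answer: $1825368624 - 77904 i \sqrt{231} \approx 1.8254 \cdot 10^{9} - 1.184 \cdot 10^{6} i$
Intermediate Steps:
$z{\left(f \right)} = f^{2}$
$m{\left(p \right)} = p - \sqrt{-107 + p}$
$\left(23555 + m{\left(-124 \right)}\right) \left(38700 + z{\left(198 \right)}\right) = \left(23555 - \left(124 + \sqrt{-107 - 124}\right)\right) \left(38700 + 198^{2}\right) = \left(23555 - \left(124 + \sqrt{-231}\right)\right) \left(38700 + 39204\right) = \left(23555 - \left(124 + i \sqrt{231}\right)\right) 77904 = \left(23431 - i \sqrt{231}\right) 77904 = 1825368624 - 77904 i \sqrt{231}$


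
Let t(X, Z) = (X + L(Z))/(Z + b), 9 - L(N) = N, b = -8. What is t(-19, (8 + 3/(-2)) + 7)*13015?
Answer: -611705/11 ≈ -55610.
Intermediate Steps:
L(N) = 9 - N
t(X, Z) = (9 + X - Z)/(-8 + Z) (t(X, Z) = (X + (9 - Z))/(Z - 8) = (9 + X - Z)/(-8 + Z))
t(-19, (8 + 3/(-2)) + 7)*13015 = ((9 - 19 - ((8 + 3/(-2)) + 7))/(-8 + ((8 + 3/(-2)) + 7)))*13015 = ((9 - 19 - ((8 + 3*(-1/2)) + 7))/(-8 + ((8 + 3*(-1/2)) + 7)))*13015 = ((9 - 19 - ((8 - 3/2) + 7))/(-8 + ((8 - 3/2) + 7)))*13015 = ((9 - 19 - (13/2 + 7))/(-8 + (13/2 + 7)))*13015 = ((9 - 19 - 1*27/2)/(-8 + 27/2))*13015 = ((9 - 19 - 27/2)/(11/2))*13015 = ((2/11)*(-47/2))*13015 = -47/11*13015 = -611705/11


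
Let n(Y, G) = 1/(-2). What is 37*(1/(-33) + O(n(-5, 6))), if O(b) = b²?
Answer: 1073/132 ≈ 8.1288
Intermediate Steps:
n(Y, G) = -½
37*(1/(-33) + O(n(-5, 6))) = 37*(1/(-33) + (-½)²) = 37*(-1/33 + ¼) = 37*(29/132) = 1073/132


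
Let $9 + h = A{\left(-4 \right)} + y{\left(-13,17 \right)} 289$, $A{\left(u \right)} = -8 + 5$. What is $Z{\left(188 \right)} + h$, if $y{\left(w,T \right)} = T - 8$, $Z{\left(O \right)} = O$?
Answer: $2777$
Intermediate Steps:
$y{\left(w,T \right)} = -8 + T$ ($y{\left(w,T \right)} = T - 8 = -8 + T$)
$A{\left(u \right)} = -3$
$h = 2589$ ($h = -9 - \left(3 - \left(-8 + 17\right) 289\right) = -9 + \left(-3 + 9 \cdot 289\right) = -9 + \left(-3 + 2601\right) = -9 + 2598 = 2589$)
$Z{\left(188 \right)} + h = 188 + 2589 = 2777$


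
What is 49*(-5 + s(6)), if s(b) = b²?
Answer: 1519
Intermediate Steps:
49*(-5 + s(6)) = 49*(-5 + 6²) = 49*(-5 + 36) = 49*31 = 1519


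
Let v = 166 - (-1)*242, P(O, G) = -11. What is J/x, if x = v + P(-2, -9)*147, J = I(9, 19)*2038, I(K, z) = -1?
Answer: 2038/1209 ≈ 1.6857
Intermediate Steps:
v = 408 (v = 166 - 1*(-242) = 166 + 242 = 408)
J = -2038 (J = -1*2038 = -2038)
x = -1209 (x = 408 - 11*147 = 408 - 1617 = -1209)
J/x = -2038/(-1209) = -2038*(-1/1209) = 2038/1209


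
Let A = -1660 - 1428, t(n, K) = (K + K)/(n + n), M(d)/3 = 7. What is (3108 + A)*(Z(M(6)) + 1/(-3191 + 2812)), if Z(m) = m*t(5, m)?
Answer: 668536/379 ≈ 1763.9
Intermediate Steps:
M(d) = 21 (M(d) = 3*7 = 21)
t(n, K) = K/n (t(n, K) = (2*K)/((2*n)) = (2*K)*(1/(2*n)) = K/n)
A = -3088
Z(m) = m²/5 (Z(m) = m*(m/5) = m²/5)
(3108 + A)*(Z(M(6)) + 1/(-3191 + 2812)) = (3108 - 3088)*((⅕)*21² + 1/(-3191 + 2812)) = 20*((⅕)*441 + 1/(-379)) = 20*(441/5 - 1/379) = 20*(167134/1895) = 668536/379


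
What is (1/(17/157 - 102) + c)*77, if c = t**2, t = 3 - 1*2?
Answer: 1219680/15997 ≈ 76.244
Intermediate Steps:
t = 1 (t = 3 - 2 = 1)
c = 1 (c = 1**2 = 1)
(1/(17/157 - 102) + c)*77 = (1/(17/157 - 102) + 1)*77 = (1/(-15997/157) + 1)*77 = (-157/15997 + 1)*77 = (15840/15997)*77 = 1219680/15997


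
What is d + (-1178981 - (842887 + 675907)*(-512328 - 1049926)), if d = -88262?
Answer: 2372740734433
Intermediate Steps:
d + (-1178981 - (842887 + 675907)*(-512328 - 1049926)) = -88262 + (-1178981 - (842887 + 675907)*(-512328 - 1049926)) = -88262 + (-1178981 - 1518794*(-1562254)) = -88262 + (-1178981 - 1*(-2372742001676)) = -88262 + (-1178981 + 2372742001676) = -88262 + 2372740822695 = 2372740734433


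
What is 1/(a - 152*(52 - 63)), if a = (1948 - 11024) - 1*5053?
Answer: -1/12457 ≈ -8.0276e-5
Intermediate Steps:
a = -14129 (a = -9076 - 5053 = -14129)
1/(a - 152*(52 - 63)) = 1/(-14129 - 152*(52 - 63)) = 1/(-14129 - 152*(-11)) = 1/(-14129 + 1672) = 1/(-12457) = -1/12457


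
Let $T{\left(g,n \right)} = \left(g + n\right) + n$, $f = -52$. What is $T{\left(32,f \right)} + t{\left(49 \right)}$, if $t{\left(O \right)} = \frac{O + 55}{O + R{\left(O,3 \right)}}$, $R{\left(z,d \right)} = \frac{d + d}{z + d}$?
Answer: $- \frac{89240}{1277} \approx -69.883$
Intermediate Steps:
$R{\left(z,d \right)} = \frac{2 d}{d + z}$
$t{\left(O \right)} = \frac{55 + O}{O + \frac{6}{3 + O}}$ ($t{\left(O \right)} = \frac{O + 55}{O + 2 \cdot 3 \frac{1}{3 + O}} = \frac{55 + O}{O + \frac{6}{3 + O}}$)
$T{\left(g,n \right)} = g + 2 n$
$T{\left(32,f \right)} + t{\left(49 \right)} = \left(32 + 2 \left(-52\right)\right) + \frac{\left(3 + 49\right) \left(55 + 49\right)}{6 + 49 \left(3 + 49\right)} = \left(32 - 104\right) + \frac{1}{6 + 49 \cdot 52} \cdot 52 \cdot 104 = -72 + \frac{1}{6 + 2548} \cdot 52 \cdot 104 = -72 + \frac{1}{2554} \cdot 52 \cdot 104 = -72 + \frac{2704}{1277} = - \frac{89240}{1277}$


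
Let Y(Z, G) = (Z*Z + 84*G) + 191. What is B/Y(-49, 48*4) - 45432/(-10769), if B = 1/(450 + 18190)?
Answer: 15853078436369/3757743475200 ≈ 4.2188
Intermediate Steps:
Y(Z, G) = 191 + Z**2 + 84*G (Y(Z, G) = (Z**2 + 84*G) + 191 = 191 + Z**2 + 84*G)
B = 1/18640 ≈ 5.3648e-5
B/Y(-49, 48*4) - 45432/(-10769) = 1/(18640*(191 + (-49)**2 + 84*(48*4))) - 45432/(-10769) = 1/(18640*(191 + 2401 + 84*192)) - 45432*(-1/10769) = 1/(18640*(191 + 2401 + 16128)) + 45432/10769 = (1/18640)/18720 + 45432/10769 = (1/18640)*(1/18720) + 45432/10769 = 1/348940800 + 45432/10769 = 15853078436369/3757743475200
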